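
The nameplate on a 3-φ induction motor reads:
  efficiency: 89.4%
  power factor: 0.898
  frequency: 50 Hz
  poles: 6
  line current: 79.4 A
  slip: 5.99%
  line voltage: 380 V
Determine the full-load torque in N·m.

P_in = √3·V·I·cosφ = 1.732 × 380 × 79.4 × 0.898 = 46928 W
P_out = η·P_in = 0.894 × 46928 = 41954 W
n_s = 120×50/6 = 1000 rpm; n = 1000×(1−0.0599) = 940 rpm
ω = 2π×940/60 = 98.44 rad/s
τ = P_out/ω = 41954/98.44 = 426 N·m

426 N·m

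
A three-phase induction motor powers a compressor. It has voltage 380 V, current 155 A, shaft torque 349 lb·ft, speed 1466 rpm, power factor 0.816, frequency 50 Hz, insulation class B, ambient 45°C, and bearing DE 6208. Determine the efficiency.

τ = 349 lb·ft × 1.356 = 473.2 N·m
ω = 2π × 1466/60 = 153.5 rad/s; P_out = τω = 473.2 × 153.5 = 72636 W
P_in = √3·V_L·I_L·cosφ = 1.732 × 380 × 155 × 0.816 = 83244 W
η = P_out / P_in = 72636 / 83244 = 0.873 = 87.3%

87.3 %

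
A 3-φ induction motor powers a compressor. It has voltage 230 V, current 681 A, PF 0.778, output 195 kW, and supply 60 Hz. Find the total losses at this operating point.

P_in = √3·V·I·cosφ = 1.732×230×681×0.778 = 211058 W
P_out = 195000 W
Losses = P_in − P_out = 211058 − 195000 = 16058 W

16.1 kW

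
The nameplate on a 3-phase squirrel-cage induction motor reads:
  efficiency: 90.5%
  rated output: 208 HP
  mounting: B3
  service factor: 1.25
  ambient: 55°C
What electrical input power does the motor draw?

171 kW

P_out = 208 × 746 = 155168 W
P_in = P_out/η = 155168/0.905 = 171456 W = 171 kW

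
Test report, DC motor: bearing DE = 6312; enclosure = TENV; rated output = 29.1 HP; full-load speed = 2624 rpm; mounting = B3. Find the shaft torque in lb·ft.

P_out = 29.1 × 746 = 21709 W
ω = 2π × 2624/60 = 274.8 rad/s
τ = P_out/ω = 21709/274.8 = 79 N·m
In lb·ft: 79/1.356 = 58.3 lb·ft

58.3 lb·ft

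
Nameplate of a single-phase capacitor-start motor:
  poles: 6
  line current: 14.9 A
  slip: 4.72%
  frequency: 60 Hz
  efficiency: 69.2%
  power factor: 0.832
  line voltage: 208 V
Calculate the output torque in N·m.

14.9 N·m

P_in = V·I·cosφ = 208 × 14.9 × 0.832 = 2579 W
P_out = η·P_in = 0.692 × 2579 = 1785 W
n_s = 120×60/6 = 1200 rpm; n = 1200×(1−0.0472) = 1143 rpm
ω = 2π×1143/60 = 119.7 rad/s
τ = P_out/ω = 1785/119.7 = 14.9 N·m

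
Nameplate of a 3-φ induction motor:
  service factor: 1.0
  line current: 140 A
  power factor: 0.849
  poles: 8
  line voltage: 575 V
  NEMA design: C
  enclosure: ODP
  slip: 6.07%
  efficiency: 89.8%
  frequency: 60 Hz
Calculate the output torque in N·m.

P_in = √3·V·I·cosφ = 1.732 × 575 × 140 × 0.849 = 118373 W
P_out = η·P_in = 0.898 × 118373 = 106299 W
n_s = 120×60/8 = 900 rpm; n = 900×(1−0.0607) = 845 rpm
ω = 2π×845/60 = 88.49 rad/s
τ = P_out/ω = 106299/88.49 = 1200 N·m

1200 N·m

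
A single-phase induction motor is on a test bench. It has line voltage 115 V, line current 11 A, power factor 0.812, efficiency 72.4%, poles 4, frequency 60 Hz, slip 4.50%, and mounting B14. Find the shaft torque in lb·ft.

P_in = V·I·cosφ = 115 × 11 × 0.812 = 1027 W
P_out = η·P_in = 0.724 × 1027 = 744 W
n_s = 120×60/4 = 1800 rpm; n = 1800×(1−0.045) = 1719 rpm
ω = 2π×1719/60 = 180 rad/s
τ = P_out/ω = 744/180 = 4.133 N·m
In lb·ft: 4.133/1.356 = 3.05 lb·ft

3.05 lb·ft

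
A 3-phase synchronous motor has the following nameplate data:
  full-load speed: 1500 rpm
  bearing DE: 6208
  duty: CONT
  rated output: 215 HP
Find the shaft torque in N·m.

1020 N·m

P_out = 215 × 746 = 160390 W
ω = 2π × 1500/60 = 157.1 rad/s
τ = P_out/ω = 160390/157.1 = 1020 N·m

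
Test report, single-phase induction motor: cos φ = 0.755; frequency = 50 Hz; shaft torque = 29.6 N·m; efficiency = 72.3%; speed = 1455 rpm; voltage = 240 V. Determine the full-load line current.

ω = 2π×1455/60 = 152.4 rad/s; P_out = τω = 29.6 × 152.4 = 4511 W
P_in = P_out / η = 4511 / 0.723 = 6239 W
I = P_in / (V·cosφ) = 6239 / (240 × 0.755) = 34.4 A

34.4 A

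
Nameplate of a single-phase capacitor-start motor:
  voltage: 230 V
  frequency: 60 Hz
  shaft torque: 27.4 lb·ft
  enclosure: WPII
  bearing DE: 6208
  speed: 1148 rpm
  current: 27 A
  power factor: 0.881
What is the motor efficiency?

81.6 %

τ = 27.4 lb·ft × 1.356 = 37.15 N·m
ω = 2π × 1148/60 = 120.2 rad/s; P_out = τω = 37.15 × 120.2 = 4465 W
P_in = V·I·cosφ = 230 × 27 × 0.881 = 5471 W
η = P_out / P_in = 4465 / 5471 = 0.816 = 81.6%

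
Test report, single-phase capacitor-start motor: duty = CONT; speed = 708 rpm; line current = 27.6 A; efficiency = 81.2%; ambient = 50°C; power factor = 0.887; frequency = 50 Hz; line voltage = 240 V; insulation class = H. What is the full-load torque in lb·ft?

P_in = V·I·cosφ = 240 × 27.6 × 0.887 = 5875 W
P_out = η·P_in = 0.812 × 5875 = 4771 W
n = 708 rpm
ω = 2π×708/60 = 74.14 rad/s
τ = P_out/ω = 4771/74.14 = 64.35 N·m
In lb·ft: 64.35/1.356 = 47.5 lb·ft

47.5 lb·ft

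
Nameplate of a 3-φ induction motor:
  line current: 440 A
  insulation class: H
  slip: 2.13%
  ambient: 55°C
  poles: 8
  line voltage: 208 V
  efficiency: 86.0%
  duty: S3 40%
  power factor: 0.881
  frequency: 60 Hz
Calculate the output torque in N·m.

P_in = √3·V·I·cosφ = 1.732 × 208 × 440 × 0.881 = 139650 W
P_out = η·P_in = 0.86 × 139650 = 120099 W
n_s = 120×60/8 = 900 rpm; n = 900×(1−0.0213) = 881 rpm
ω = 2π×881/60 = 92.26 rad/s
τ = P_out/ω = 120099/92.26 = 1300 N·m

1300 N·m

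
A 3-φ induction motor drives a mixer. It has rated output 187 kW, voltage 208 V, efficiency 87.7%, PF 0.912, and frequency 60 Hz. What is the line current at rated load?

P_out = 187 kW = 187000 W
P_in = P_out / η = 187000 / 0.877 = 213227 W
I_L = P_in / (√3·V_L·cosφ) = 213227 / (1.732 × 208 × 0.912) = 649 A

649 A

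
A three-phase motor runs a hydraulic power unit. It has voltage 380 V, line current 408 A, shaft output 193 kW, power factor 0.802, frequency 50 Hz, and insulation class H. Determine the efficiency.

P_out = 193 kW = 193000 W
P_in = √3·V_L·I_L·cosφ = 1.732 × 380 × 408 × 0.802 = 215360 W
η = P_out / P_in = 193000 / 215360 = 0.896 = 89.6%

89.6 %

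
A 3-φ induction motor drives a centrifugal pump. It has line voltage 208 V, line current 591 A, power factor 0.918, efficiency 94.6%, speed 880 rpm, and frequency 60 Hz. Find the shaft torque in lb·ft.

1480 lb·ft

P_in = √3·V·I·cosφ = 1.732 × 208 × 591 × 0.918 = 195453 W
P_out = η·P_in = 0.946 × 195453 = 184899 W
n = 880 rpm
ω = 2π×880/60 = 92.15 rad/s
τ = P_out/ω = 184899/92.15 = 2007 N·m
In lb·ft: 2007/1.356 = 1480 lb·ft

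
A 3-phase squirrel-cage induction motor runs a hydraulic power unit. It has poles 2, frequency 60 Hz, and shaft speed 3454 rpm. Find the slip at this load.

4.1 %

n_s = 120f/p = 120×60/2 = 3600 rpm
s = (n_s − n)/n_s = (3600 − 3454)/3600 = 0.0406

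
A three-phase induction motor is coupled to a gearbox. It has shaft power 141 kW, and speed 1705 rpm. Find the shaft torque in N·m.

ω = 2π × 1705/60 = 178.5 rad/s
τ = P/ω = 141000/178.5 = 790 N·m

790 N·m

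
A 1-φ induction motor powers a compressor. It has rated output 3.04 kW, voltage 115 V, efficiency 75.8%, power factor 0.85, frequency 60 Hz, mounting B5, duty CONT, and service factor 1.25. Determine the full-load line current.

41 A

P_out = 3.04 kW = 3040 W
P_in = P_out / η = 3040 / 0.758 = 4011 W
I = P_in / (V·cosφ) = 4011 / (115 × 0.85) = 41 A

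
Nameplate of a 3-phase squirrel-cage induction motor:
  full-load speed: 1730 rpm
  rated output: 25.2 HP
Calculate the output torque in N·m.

104 N·m

P_out = 25.2 × 746 = 18799 W
ω = 2π × 1730/60 = 181.2 rad/s
τ = P_out/ω = 18799/181.2 = 104 N·m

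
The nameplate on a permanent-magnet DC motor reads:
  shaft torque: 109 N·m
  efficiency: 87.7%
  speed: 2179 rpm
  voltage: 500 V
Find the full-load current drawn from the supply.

56.7 A

ω = 2π×2179/60 = 228.2 rad/s; P_out = τω = 109 × 228.2 = 24874 W
P_in = P_out / η = 24874 / 0.877 = 28363 W
I = P_in / V = 28363 / 500 = 56.7 A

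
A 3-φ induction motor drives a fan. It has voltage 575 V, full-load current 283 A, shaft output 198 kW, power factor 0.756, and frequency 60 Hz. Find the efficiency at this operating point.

92.9 %

P_out = 198 kW = 198000 W
P_in = √3·V_L·I_L·cosφ = 1.732 × 575 × 283 × 0.756 = 213071 W
η = P_out / P_in = 198000 / 213071 = 0.929 = 92.9%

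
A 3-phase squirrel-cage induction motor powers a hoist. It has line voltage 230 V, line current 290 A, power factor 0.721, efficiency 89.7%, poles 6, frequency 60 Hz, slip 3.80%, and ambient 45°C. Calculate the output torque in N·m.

618 N·m

P_in = √3·V·I·cosφ = 1.732 × 230 × 290 × 0.721 = 83293 W
P_out = η·P_in = 0.897 × 83293 = 74714 W
n_s = 120×60/6 = 1200 rpm; n = 1200×(1−0.038) = 1154 rpm
ω = 2π×1154/60 = 120.8 rad/s
τ = P_out/ω = 74714/120.8 = 618 N·m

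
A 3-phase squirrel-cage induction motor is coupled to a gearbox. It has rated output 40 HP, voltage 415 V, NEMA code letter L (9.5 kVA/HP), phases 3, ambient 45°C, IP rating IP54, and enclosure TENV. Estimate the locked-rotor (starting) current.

S_LR = 9.5 × 40 = 380 kVA
I_LR = S_LR/(√3·V_L) = 380000/(1.732×415) = 529 A

529 A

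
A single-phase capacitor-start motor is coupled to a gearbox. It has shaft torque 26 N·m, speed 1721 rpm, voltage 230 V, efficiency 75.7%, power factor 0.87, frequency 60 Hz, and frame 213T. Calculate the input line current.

30.9 A

ω = 2π×1721/60 = 180.2 rad/s; P_out = τω = 26 × 180.2 = 4685 W
P_in = P_out / η = 4685 / 0.757 = 6189 W
I = P_in / (V·cosφ) = 6189 / (230 × 0.87) = 30.9 A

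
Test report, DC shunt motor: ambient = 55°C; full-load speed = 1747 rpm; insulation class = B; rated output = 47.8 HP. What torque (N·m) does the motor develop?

P_out = 47.8 × 746 = 35659 W
ω = 2π × 1747/60 = 182.9 rad/s
τ = P_out/ω = 35659/182.9 = 195 N·m

195 N·m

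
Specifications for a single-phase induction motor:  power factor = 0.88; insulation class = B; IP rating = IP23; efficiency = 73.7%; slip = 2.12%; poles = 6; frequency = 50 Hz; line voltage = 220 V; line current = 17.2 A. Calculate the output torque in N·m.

P_in = V·I·cosφ = 220 × 17.2 × 0.88 = 3330 W
P_out = η·P_in = 0.737 × 3330 = 2454 W
n_s = 120×50/6 = 1000 rpm; n = 1000×(1−0.0212) = 979 rpm
ω = 2π×979/60 = 102.5 rad/s
τ = P_out/ω = 2454/102.5 = 23.9 N·m

23.9 N·m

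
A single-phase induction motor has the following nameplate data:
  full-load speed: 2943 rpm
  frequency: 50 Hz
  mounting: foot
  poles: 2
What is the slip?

n_s = 120f/p = 120×50/2 = 3000 rpm
s = (n_s − n)/n_s = (3000 − 2943)/3000 = 0.0190

1.90 %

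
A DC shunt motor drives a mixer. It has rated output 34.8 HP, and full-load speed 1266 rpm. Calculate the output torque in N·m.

P_out = 34.8 × 746 = 25961 W
ω = 2π × 1266/60 = 132.6 rad/s
τ = P_out/ω = 25961/132.6 = 196 N·m

196 N·m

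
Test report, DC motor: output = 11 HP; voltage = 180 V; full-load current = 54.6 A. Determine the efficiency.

83.5 %

P_out = 11 × 746 = 8206 W
P_in = V·I = 180 × 54.6 = 9828 W
η = P_out / P_in = 8206 / 9828 = 0.835 = 83.5%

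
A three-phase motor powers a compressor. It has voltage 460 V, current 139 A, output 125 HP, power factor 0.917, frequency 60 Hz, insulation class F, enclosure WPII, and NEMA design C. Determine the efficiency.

P_out = 125 × 746 = 93250 W
P_in = √3·V_L·I_L·cosφ = 1.732 × 460 × 139 × 0.917 = 101552 W
η = P_out / P_in = 93250 / 101552 = 0.918 = 91.8%

91.8 %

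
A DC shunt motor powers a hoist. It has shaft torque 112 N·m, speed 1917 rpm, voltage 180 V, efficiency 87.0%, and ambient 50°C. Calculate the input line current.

ω = 2π×1917/60 = 200.7 rad/s; P_out = τω = 112 × 200.7 = 22478 W
P_in = P_out / η = 22478 / 0.870 = 25837 W
I = P_in / V = 25837 / 180 = 144 A

144 A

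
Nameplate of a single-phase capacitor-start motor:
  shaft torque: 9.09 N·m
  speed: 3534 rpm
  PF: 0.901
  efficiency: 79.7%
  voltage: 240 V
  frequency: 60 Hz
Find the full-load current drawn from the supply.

ω = 2π×3534/60 = 370.1 rad/s; P_out = τω = 9.09 × 370.1 = 3364 W
P_in = P_out / η = 3364 / 0.797 = 4221 W
I = P_in / (V·cosφ) = 4221 / (240 × 0.901) = 19.5 A

19.5 A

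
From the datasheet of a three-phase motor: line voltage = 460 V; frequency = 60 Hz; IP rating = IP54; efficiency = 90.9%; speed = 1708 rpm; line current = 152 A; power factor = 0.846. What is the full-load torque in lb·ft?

P_in = √3·V·I·cosφ = 1.732 × 460 × 152 × 0.846 = 102452 W
P_out = η·P_in = 0.909 × 102452 = 93129 W
n = 1708 rpm
ω = 2π×1708/60 = 178.9 rad/s
τ = P_out/ω = 93129/178.9 = 520.6 N·m
In lb·ft: 520.6/1.356 = 384 lb·ft

384 lb·ft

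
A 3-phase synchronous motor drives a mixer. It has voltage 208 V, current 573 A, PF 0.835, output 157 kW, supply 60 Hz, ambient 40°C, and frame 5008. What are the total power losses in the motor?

15.4 kW

P_in = √3·V·I·cosφ = 1.732×208×573×0.835 = 172366 W
P_out = 157000 W
Losses = P_in − P_out = 172366 − 157000 = 15366 W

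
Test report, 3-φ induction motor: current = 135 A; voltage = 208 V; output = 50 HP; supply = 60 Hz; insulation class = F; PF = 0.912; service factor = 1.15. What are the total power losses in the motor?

P_in = √3·V·I·cosφ = 1.732×208×135×0.912 = 44355 W
P_out = 50×746 = 37300 W
Losses = P_in − P_out = 44355 − 37300 = 7055 W

7060 W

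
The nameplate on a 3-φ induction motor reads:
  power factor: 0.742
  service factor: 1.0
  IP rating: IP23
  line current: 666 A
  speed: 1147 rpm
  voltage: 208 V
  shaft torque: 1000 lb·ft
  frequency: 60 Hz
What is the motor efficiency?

91.5 %

τ = 1000 lb·ft × 1.356 = 1356 N·m
ω = 2π × 1147/60 = 120.1 rad/s; P_out = τω = 1356 × 120.1 = 162856 W
P_in = √3·V_L·I_L·cosφ = 1.732 × 208 × 666 × 0.742 = 178028 W
η = P_out / P_in = 162856 / 178028 = 0.915 = 91.5%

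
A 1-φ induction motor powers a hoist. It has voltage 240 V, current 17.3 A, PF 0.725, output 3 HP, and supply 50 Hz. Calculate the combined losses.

772 W

P_in = V·I·cosφ = 240×17.3×0.725 = 3010 W
P_out = 3×746 = 2238 W
Losses = P_in − P_out = 3010 − 2238 = 772 W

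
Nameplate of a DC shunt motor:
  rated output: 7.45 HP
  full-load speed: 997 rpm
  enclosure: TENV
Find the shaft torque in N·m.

P_out = 7.45 × 746 = 5558 W
ω = 2π × 997/60 = 104.4 rad/s
τ = P_out/ω = 5558/104.4 = 53.2 N·m

53.2 N·m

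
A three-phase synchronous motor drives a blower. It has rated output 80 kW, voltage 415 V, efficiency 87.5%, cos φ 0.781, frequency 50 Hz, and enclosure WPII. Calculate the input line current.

P_out = 80 kW = 80000 W
P_in = P_out / η = 80000 / 0.875 = 91429 W
I_L = P_in / (√3·V_L·cosφ) = 91429 / (1.732 × 415 × 0.781) = 163 A

163 A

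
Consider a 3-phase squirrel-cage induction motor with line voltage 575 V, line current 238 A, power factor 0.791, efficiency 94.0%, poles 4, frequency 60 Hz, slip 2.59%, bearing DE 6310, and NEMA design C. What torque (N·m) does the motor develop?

960 N·m

P_in = √3·V·I·cosφ = 1.732 × 575 × 238 × 0.791 = 187486 W
P_out = η·P_in = 0.94 × 187486 = 176237 W
n_s = 120×60/4 = 1800 rpm; n = 1800×(1−0.0259) = 1753 rpm
ω = 2π×1753/60 = 183.6 rad/s
τ = P_out/ω = 176237/183.6 = 960 N·m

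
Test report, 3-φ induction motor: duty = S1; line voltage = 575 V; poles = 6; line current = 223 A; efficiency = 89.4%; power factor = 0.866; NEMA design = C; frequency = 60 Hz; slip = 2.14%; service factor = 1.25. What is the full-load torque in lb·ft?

P_in = √3·V·I·cosφ = 1.732 × 575 × 223 × 0.866 = 192326 W
P_out = η·P_in = 0.894 × 192326 = 171939 W
n_s = 120×60/6 = 1200 rpm; n = 1200×(1−0.0214) = 1174 rpm
ω = 2π×1174/60 = 122.9 rad/s
τ = P_out/ω = 171939/122.9 = 1399 N·m
In lb·ft: 1399/1.356 = 1030 lb·ft

1030 lb·ft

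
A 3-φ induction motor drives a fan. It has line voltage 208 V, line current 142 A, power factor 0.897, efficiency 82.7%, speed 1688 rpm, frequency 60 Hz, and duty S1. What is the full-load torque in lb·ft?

158 lb·ft

P_in = √3·V·I·cosφ = 1.732 × 208 × 142 × 0.897 = 45887 W
P_out = η·P_in = 0.827 × 45887 = 37949 W
n = 1688 rpm
ω = 2π×1688/60 = 176.8 rad/s
τ = P_out/ω = 37949/176.8 = 214.6 N·m
In lb·ft: 214.6/1.356 = 158 lb·ft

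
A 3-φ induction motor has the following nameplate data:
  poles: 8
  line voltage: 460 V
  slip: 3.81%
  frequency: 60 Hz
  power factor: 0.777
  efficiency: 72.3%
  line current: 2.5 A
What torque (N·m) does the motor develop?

12.3 N·m

P_in = √3·V·I·cosφ = 1.732 × 460 × 2.5 × 0.777 = 1548 W
P_out = η·P_in = 0.723 × 1548 = 1119 W
n_s = 120×60/8 = 900 rpm; n = 900×(1−0.0381) = 866 rpm
ω = 2π×866/60 = 90.69 rad/s
τ = P_out/ω = 1119/90.69 = 12.3 N·m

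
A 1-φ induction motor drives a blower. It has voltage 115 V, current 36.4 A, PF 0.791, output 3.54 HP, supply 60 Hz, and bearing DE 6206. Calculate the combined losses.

670 W

P_in = V·I·cosφ = 115×36.4×0.791 = 3311 W
P_out = 3.54×746 = 2641 W
Losses = P_in − P_out = 3311 − 2641 = 670 W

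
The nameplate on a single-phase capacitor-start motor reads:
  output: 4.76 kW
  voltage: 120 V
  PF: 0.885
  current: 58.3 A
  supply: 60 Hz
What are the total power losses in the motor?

P_in = V·I·cosφ = 120×58.3×0.885 = 6191 W
P_out = 4760 W
Losses = P_in − P_out = 6191 − 4760 = 1431 W

1.43 kW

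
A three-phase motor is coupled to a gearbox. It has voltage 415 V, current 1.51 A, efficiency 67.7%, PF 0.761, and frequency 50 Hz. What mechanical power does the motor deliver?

P_in = √3·V·I·cosφ = 1.732 × 415 × 1.51 × 0.761 = 826 W
P_out = η·P_in = 0.677 × 826 = 559 W

0.559 kW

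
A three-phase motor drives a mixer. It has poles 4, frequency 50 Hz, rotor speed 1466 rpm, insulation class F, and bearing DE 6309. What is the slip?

n_s = 120f/p = 120×50/4 = 1500 rpm
s = (n_s − n)/n_s = (1500 − 1466)/1500 = 0.0227

2.27 %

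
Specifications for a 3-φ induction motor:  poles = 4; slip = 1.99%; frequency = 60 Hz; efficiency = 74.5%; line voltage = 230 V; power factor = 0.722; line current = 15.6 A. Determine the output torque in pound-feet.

P_in = √3·V·I·cosφ = 1.732 × 230 × 15.6 × 0.722 = 4487 W
P_out = η·P_in = 0.745 × 4487 = 3343 W
n_s = 120×60/4 = 1800 rpm; n = 1800×(1−0.0199) = 1764 rpm
ω = 2π×1764/60 = 184.7 rad/s
τ = P_out/ω = 3343/184.7 = 18.1 N·m
In lb·ft: 18.1/1.356 = 13.3 lb·ft

13.3 lb·ft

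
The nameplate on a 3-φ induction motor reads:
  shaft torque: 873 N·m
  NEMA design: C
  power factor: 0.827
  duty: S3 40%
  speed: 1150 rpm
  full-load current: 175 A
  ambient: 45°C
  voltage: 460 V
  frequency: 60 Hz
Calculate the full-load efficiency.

91.2 %

ω = 2π × 1150/60 = 120.4 rad/s; P_out = τω = 873 × 120.4 = 105109 W
P_in = √3·V_L·I_L·cosφ = 1.732 × 460 × 175 × 0.827 = 115305 W
η = P_out / P_in = 105109 / 115305 = 0.912 = 91.2%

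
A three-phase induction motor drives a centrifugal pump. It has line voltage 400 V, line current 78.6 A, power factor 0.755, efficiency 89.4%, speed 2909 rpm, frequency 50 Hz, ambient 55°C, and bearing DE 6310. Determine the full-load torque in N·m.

P_in = √3·V·I·cosφ = 1.732 × 400 × 78.6 × 0.755 = 41113 W
P_out = η·P_in = 0.894 × 41113 = 36755 W
n = 2909 rpm
ω = 2π×2909/60 = 304.6 rad/s
τ = P_out/ω = 36755/304.6 = 121 N·m

121 N·m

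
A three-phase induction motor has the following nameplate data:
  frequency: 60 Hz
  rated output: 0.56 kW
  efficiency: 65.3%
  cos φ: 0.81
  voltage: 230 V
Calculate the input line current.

P_out = 0.56 kW = 560 W
P_in = P_out / η = 560 / 0.653 = 858 W
I_L = P_in / (√3·V_L·cosφ) = 858 / (1.732 × 230 × 0.81) = 2.66 A

2.66 A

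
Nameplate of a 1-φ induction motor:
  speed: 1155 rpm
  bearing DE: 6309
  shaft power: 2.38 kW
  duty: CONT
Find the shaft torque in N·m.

19.7 N·m

ω = 2π × 1155/60 = 121 rad/s
τ = P/ω = 2380/121 = 19.7 N·m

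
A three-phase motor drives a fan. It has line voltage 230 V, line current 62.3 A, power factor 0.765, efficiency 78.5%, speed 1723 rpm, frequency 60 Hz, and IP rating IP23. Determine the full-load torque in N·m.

P_in = √3·V·I·cosφ = 1.732 × 230 × 62.3 × 0.765 = 18986 W
P_out = η·P_in = 0.785 × 18986 = 14904 W
n = 1723 rpm
ω = 2π×1723/60 = 180.4 rad/s
τ = P_out/ω = 14904/180.4 = 82.6 N·m

82.6 N·m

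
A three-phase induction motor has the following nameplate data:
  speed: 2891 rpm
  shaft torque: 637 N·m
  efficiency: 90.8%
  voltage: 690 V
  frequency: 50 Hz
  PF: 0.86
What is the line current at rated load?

207 A

ω = 2π×2891/60 = 302.7 rad/s; P_out = τω = 637 × 302.7 = 192820 W
P_in = P_out / η = 192820 / 0.908 = 212357 W
I_L = P_in / (√3·V_L·cosφ) = 212357 / (1.732 × 690 × 0.86) = 207 A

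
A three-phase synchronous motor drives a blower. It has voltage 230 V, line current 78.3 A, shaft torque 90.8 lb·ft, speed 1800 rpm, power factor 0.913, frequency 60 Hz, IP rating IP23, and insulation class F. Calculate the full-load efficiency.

81.5 %

τ = 90.8 lb·ft × 1.356 = 123.1 N·m
ω = 2π × 1800/60 = 188.5 rad/s; P_out = τω = 123.1 × 188.5 = 23204 W
P_in = √3·V_L·I_L·cosφ = 1.732 × 230 × 78.3 × 0.913 = 28478 W
η = P_out / P_in = 23204 / 28478 = 0.815 = 81.5%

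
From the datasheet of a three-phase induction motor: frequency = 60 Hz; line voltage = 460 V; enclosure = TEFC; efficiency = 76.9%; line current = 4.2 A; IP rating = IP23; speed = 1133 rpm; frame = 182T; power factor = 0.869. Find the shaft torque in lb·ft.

13.9 lb·ft

P_in = √3·V·I·cosφ = 1.732 × 460 × 4.2 × 0.869 = 2908 W
P_out = η·P_in = 0.769 × 2908 = 2236 W
n = 1133 rpm
ω = 2π×1133/60 = 118.6 rad/s
τ = P_out/ω = 2236/118.6 = 18.85 N·m
In lb·ft: 18.85/1.356 = 13.9 lb·ft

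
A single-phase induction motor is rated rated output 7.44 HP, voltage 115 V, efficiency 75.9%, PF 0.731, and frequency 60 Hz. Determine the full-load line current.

P_out = 7.44 × 746 = 5550 W
P_in = P_out / η = 5550 / 0.759 = 7312 W
I = P_in / (V·cosφ) = 7312 / (115 × 0.731) = 87 A

87 A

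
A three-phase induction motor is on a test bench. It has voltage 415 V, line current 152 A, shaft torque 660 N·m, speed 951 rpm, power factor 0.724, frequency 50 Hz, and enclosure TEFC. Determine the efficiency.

ω = 2π × 951/60 = 99.59 rad/s; P_out = τω = 660 × 99.59 = 65729 W
P_in = √3·V_L·I_L·cosφ = 1.732 × 415 × 152 × 0.724 = 79100 W
η = P_out / P_in = 65729 / 79100 = 0.831 = 83.1%

83.1 %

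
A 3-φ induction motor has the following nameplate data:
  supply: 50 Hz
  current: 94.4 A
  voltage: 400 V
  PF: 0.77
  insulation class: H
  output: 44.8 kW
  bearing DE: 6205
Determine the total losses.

P_in = √3·V·I·cosφ = 1.732×400×94.4×0.77 = 50358 W
P_out = 44800 W
Losses = P_in − P_out = 50358 − 44800 = 5558 W

5560 W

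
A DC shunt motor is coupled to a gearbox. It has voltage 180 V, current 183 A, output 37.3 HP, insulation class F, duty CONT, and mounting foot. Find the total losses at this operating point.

P_in = V·I = 180×183 = 32940 W
P_out = 37.3×746 = 27826 W
Losses = P_in − P_out = 32940 − 27826 = 5114 W

5110 W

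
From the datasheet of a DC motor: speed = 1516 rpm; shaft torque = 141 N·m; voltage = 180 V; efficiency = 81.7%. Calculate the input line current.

152 A

ω = 2π×1516/60 = 158.8 rad/s; P_out = τω = 141 × 158.8 = 22391 W
P_in = P_out / η = 22391 / 0.817 = 27406 W
I = P_in / V = 27406 / 180 = 152 A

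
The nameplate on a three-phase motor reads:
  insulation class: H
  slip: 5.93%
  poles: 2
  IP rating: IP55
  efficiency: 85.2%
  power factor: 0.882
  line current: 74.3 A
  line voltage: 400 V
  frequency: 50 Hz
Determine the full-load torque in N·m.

P_in = √3·V·I·cosφ = 1.732 × 400 × 74.3 × 0.882 = 45401 W
P_out = η·P_in = 0.852 × 45401 = 38682 W
n_s = 120×50/2 = 3000 rpm; n = 3000×(1−0.0593) = 2822 rpm
ω = 2π×2822/60 = 295.5 rad/s
τ = P_out/ω = 38682/295.5 = 131 N·m

131 N·m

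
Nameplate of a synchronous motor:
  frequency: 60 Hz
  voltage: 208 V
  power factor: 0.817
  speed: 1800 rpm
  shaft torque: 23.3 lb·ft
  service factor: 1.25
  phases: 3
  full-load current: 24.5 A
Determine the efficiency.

τ = 23.3 lb·ft × 1.356 = 31.59 N·m
ω = 2π × 1800/60 = 188.5 rad/s; P_out = τω = 31.59 × 188.5 = 5955 W
P_in = √3·V_L·I_L·cosφ = 1.732 × 208 × 24.5 × 0.817 = 7211 W
η = P_out / P_in = 5955 / 7211 = 0.826 = 82.6%

82.6 %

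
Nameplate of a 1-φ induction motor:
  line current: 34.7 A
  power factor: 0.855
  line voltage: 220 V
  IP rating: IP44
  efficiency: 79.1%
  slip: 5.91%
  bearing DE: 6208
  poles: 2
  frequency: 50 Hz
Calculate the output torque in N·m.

17.5 N·m

P_in = V·I·cosφ = 220 × 34.7 × 0.855 = 6527 W
P_out = η·P_in = 0.791 × 6527 = 5163 W
n_s = 120×50/2 = 3000 rpm; n = 3000×(1−0.0591) = 2823 rpm
ω = 2π×2823/60 = 295.6 rad/s
τ = P_out/ω = 5163/295.6 = 17.5 N·m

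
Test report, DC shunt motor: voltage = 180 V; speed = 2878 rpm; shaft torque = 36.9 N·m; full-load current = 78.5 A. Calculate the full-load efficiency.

ω = 2π × 2878/60 = 301.4 rad/s; P_out = τω = 36.9 × 301.4 = 11122 W
P_in = V·I = 180 × 78.5 = 14130 W
η = P_out / P_in = 11122 / 14130 = 0.787 = 78.7%

78.7 %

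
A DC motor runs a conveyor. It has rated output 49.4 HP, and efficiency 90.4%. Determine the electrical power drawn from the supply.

40.8 kW

P_out = 49.4 × 746 = 36852 W
P_in = P_out/η = 36852/0.904 = 40765 W = 40.8 kW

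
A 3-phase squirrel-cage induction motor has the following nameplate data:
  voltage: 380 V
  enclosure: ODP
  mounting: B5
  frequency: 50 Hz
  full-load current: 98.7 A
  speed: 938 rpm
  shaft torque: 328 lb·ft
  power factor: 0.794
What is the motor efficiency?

τ = 328 lb·ft × 1.356 = 444.8 N·m
ω = 2π × 938/60 = 98.23 rad/s; P_out = τω = 444.8 × 98.23 = 43693 W
P_in = √3·V_L·I_L·cosφ = 1.732 × 380 × 98.7 × 0.794 = 51579 W
η = P_out / P_in = 43693 / 51579 = 0.847 = 84.7%

84.7 %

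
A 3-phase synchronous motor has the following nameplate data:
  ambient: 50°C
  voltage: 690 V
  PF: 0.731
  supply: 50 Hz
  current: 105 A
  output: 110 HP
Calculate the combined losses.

P_in = √3·V·I·cosφ = 1.732×690×105×0.731 = 91728 W
P_out = 110×746 = 82060 W
Losses = P_in − P_out = 91728 − 82060 = 9668 W

9.67 kW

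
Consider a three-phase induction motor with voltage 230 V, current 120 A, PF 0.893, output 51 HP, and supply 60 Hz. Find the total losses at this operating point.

4.64 kW

P_in = √3·V·I·cosφ = 1.732×230×120×0.893 = 42688 W
P_out = 51×746 = 38046 W
Losses = P_in − P_out = 42688 − 38046 = 4642 W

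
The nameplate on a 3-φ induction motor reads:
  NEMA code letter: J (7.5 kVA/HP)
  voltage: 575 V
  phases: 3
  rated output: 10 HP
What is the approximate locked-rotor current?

75.3 A

S_LR = 7.5 × 10 = 75 kVA
I_LR = S_LR/(√3·V_L) = 75000/(1.732×575) = 75.3 A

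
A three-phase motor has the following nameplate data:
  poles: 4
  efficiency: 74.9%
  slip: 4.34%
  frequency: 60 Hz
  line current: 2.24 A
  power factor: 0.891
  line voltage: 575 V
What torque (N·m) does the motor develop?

P_in = √3·V·I·cosφ = 1.732 × 575 × 2.24 × 0.891 = 1988 W
P_out = η·P_in = 0.749 × 1988 = 1489 W
n_s = 120×60/4 = 1800 rpm; n = 1800×(1−0.0434) = 1722 rpm
ω = 2π×1722/60 = 180.3 rad/s
τ = P_out/ω = 1489/180.3 = 8.26 N·m

8.26 N·m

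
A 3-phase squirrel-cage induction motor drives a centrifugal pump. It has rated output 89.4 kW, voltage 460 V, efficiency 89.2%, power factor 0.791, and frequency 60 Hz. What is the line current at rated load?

159 A

P_out = 89.4 kW = 89400 W
P_in = P_out / η = 89400 / 0.892 = 100224 W
I_L = P_in / (√3·V_L·cosφ) = 100224 / (1.732 × 460 × 0.791) = 159 A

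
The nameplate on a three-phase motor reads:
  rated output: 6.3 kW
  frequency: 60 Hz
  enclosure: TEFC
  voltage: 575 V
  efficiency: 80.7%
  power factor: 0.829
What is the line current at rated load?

P_out = 6.3 kW = 6300 W
P_in = P_out / η = 6300 / 0.807 = 7807 W
I_L = P_in / (√3·V_L·cosφ) = 7807 / (1.732 × 575 × 0.829) = 9.46 A

9.46 A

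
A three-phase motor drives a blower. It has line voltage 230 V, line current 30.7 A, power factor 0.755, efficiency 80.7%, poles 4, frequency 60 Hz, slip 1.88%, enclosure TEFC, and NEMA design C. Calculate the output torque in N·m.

P_in = √3·V·I·cosφ = 1.732 × 230 × 30.7 × 0.755 = 9233 W
P_out = η·P_in = 0.807 × 9233 = 7451 W
n_s = 120×60/4 = 1800 rpm; n = 1800×(1−0.0188) = 1766 rpm
ω = 2π×1766/60 = 184.9 rad/s
τ = P_out/ω = 7451/184.9 = 40.3 N·m

40.3 N·m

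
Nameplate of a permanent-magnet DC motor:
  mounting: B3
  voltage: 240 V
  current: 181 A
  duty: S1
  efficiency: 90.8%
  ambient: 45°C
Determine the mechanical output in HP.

52.9 HP

P_in = V·I = 240 × 181 = 43440 W
P_out = η·P_in = 0.908 × 43440 = 39444 W
= 39444/746 = 52.9 HP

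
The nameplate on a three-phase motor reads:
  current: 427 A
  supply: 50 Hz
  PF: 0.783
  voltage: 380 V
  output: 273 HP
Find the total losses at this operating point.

16400 W

P_in = √3·V·I·cosφ = 1.732×380×427×0.783 = 220050 W
P_out = 273×746 = 203658 W
Losses = P_in − P_out = 220050 − 203658 = 16392 W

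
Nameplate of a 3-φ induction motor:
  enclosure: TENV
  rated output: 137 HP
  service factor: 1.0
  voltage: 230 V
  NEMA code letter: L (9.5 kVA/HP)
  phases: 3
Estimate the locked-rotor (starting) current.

S_LR = 9.5 × 137 = 1301.5 kVA
I_LR = S_LR/(√3·V_L) = 1301500/(1.732×230) = 3270 A

3270 A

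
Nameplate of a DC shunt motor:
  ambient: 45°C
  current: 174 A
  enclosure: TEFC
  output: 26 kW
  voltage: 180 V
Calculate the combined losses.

5.32 kW

P_in = V·I = 180×174 = 31320 W
P_out = 26000 W
Losses = P_in − P_out = 31320 − 26000 = 5320 W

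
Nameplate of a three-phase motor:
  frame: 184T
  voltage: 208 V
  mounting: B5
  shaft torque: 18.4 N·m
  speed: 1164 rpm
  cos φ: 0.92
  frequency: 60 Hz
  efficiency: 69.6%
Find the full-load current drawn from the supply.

ω = 2π×1164/60 = 121.9 rad/s; P_out = τω = 18.4 × 121.9 = 2243 W
P_in = P_out / η = 2243 / 0.696 = 3223 W
I_L = P_in / (√3·V_L·cosφ) = 3223 / (1.732 × 208 × 0.92) = 9.72 A

9.72 A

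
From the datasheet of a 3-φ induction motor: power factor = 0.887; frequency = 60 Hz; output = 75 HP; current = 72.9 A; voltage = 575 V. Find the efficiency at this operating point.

P_out = 75 × 746 = 55950 W
P_in = √3·V_L·I_L·cosφ = 1.732 × 575 × 72.9 × 0.887 = 64397 W
η = P_out / P_in = 55950 / 64397 = 0.869 = 86.9%

86.9 %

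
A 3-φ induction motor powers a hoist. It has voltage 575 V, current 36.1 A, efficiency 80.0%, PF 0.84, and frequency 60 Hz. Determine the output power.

24.2 kW

P_in = √3·V·I·cosφ = 1.732 × 575 × 36.1 × 0.84 = 30200 W
P_out = η·P_in = 0.8 × 30200 = 24160 W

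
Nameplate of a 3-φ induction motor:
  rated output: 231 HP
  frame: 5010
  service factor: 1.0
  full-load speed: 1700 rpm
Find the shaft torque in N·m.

P_out = 231 × 746 = 172326 W
ω = 2π × 1700/60 = 178 rad/s
τ = P_out/ω = 172326/178 = 968 N·m

968 N·m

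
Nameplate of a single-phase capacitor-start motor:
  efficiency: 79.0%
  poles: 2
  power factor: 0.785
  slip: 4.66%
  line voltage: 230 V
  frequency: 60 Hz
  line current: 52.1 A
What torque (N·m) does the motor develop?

P_in = V·I·cosφ = 230 × 52.1 × 0.785 = 9407 W
P_out = η·P_in = 0.79 × 9407 = 7432 W
n_s = 120×60/2 = 3600 rpm; n = 3600×(1−0.0466) = 3432 rpm
ω = 2π×3432/60 = 359.4 rad/s
τ = P_out/ω = 7432/359.4 = 20.7 N·m

20.7 N·m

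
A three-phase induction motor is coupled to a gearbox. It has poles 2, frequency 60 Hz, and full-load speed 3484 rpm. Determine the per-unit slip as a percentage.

3.22 %

n_s = 120f/p = 120×60/2 = 3600 rpm
s = (n_s − n)/n_s = (3600 − 3484)/3600 = 0.0322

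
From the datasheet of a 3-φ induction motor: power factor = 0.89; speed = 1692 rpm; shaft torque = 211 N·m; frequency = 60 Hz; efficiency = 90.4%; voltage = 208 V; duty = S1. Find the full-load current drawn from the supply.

129 A

ω = 2π×1692/60 = 177.2 rad/s; P_out = τω = 211 × 177.2 = 37389 W
P_in = P_out / η = 37389 / 0.904 = 41360 W
I_L = P_in / (√3·V_L·cosφ) = 41360 / (1.732 × 208 × 0.89) = 129 A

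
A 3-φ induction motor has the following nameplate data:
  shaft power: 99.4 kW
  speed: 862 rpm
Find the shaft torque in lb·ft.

ω = 2π × 862/60 = 90.27 rad/s
τ = P/ω = 99400/90.27 = 1101 N·m
In lb·ft: 1101/1.356 = 812 lb·ft

812 lb·ft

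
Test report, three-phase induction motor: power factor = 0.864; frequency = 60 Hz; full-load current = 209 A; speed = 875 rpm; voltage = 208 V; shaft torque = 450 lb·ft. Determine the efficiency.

85.9 %

τ = 450 lb·ft × 1.356 = 610.2 N·m
ω = 2π × 875/60 = 91.63 rad/s; P_out = τω = 610.2 × 91.63 = 55913 W
P_in = √3·V_L·I_L·cosφ = 1.732 × 208 × 209 × 0.864 = 65054 W
η = P_out / P_in = 55913 / 65054 = 0.859 = 85.9%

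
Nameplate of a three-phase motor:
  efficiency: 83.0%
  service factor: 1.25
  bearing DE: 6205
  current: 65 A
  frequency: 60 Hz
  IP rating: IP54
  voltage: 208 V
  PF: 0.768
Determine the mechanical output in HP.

P_in = √3·V·I·cosφ = 1.732 × 208 × 65 × 0.768 = 17984 W
P_out = η·P_in = 0.83 × 17984 = 14927 W
= 14927/746 = 20 HP

20 HP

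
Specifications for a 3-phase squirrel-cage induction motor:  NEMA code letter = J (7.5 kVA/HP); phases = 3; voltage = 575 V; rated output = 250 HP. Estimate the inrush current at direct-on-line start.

S_LR = 7.5 × 250 = 1875 kVA
I_LR = S_LR/(√3·V_L) = 1875000/(1.732×575) = 1880 A

1880 A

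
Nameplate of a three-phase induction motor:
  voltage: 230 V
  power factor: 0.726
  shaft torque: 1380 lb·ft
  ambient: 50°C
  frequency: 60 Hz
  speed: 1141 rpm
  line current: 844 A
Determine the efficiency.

τ = 1380 lb·ft × 1.356 = 1871 N·m
ω = 2π × 1141/60 = 119.5 rad/s; P_out = τω = 1871 × 119.5 = 223585 W
P_in = √3·V_L·I_L·cosφ = 1.732 × 230 × 844 × 0.726 = 244093 W
η = P_out / P_in = 223585 / 244093 = 0.916 = 91.6%

91.6 %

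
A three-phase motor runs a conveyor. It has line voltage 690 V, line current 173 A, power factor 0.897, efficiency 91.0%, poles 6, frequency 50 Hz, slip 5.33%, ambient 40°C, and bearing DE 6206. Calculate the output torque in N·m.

P_in = √3·V·I·cosφ = 1.732 × 690 × 173 × 0.897 = 185454 W
P_out = η·P_in = 0.91 × 185454 = 168763 W
n_s = 120×50/6 = 1000 rpm; n = 1000×(1−0.0533) = 947 rpm
ω = 2π×947/60 = 99.17 rad/s
τ = P_out/ω = 168763/99.17 = 1700 N·m

1700 N·m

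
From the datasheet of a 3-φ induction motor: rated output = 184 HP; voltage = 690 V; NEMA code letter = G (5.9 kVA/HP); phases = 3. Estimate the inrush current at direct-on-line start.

908 A

S_LR = 5.9 × 184 = 1085.6 kVA
I_LR = S_LR/(√3·V_L) = 1085600/(1.732×690) = 908 A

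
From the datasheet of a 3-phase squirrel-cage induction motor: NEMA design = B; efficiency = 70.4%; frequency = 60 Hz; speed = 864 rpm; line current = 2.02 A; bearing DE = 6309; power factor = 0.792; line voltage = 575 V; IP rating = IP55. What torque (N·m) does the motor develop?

P_in = √3·V·I·cosφ = 1.732 × 575 × 2.02 × 0.792 = 1593 W
P_out = η·P_in = 0.704 × 1593 = 1121 W
n = 864 rpm
ω = 2π×864/60 = 90.48 rad/s
τ = P_out/ω = 1121/90.48 = 12.4 N·m

12.4 N·m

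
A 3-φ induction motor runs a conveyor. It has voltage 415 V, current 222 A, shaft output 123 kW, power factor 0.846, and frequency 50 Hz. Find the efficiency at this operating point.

91.1 %

P_out = 123 kW = 123000 W
P_in = √3·V_L·I_L·cosφ = 1.732 × 415 × 222 × 0.846 = 134996 W
η = P_out / P_in = 123000 / 134996 = 0.911 = 91.1%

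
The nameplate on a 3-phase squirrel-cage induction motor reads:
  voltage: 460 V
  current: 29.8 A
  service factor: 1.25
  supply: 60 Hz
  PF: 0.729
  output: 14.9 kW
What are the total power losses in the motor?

P_in = √3·V·I·cosφ = 1.732×460×29.8×0.729 = 17308 W
P_out = 14900 W
Losses = P_in − P_out = 17308 − 14900 = 2408 W

2410 W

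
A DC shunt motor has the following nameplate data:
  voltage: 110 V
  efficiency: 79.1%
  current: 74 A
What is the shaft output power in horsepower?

P_in = V·I = 110 × 74 = 8140 W
P_out = η·P_in = 0.791 × 8140 = 6439 W
= 6439/746 = 8.63 HP

8.63 HP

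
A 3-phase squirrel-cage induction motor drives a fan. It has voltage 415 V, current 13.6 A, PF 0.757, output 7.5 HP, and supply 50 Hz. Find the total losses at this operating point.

P_in = √3·V·I·cosφ = 1.732×415×13.6×0.757 = 7400 W
P_out = 7.5×746 = 5595 W
Losses = P_in − P_out = 7400 − 5595 = 1805 W

1.81 kW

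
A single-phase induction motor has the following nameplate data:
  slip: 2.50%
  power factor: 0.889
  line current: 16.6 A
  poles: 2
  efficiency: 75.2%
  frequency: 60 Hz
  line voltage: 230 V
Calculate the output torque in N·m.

6.94 N·m

P_in = V·I·cosφ = 230 × 16.6 × 0.889 = 3394 W
P_out = η·P_in = 0.752 × 3394 = 2552 W
n_s = 120×60/2 = 3600 rpm; n = 3600×(1−0.025) = 3510 rpm
ω = 2π×3510/60 = 367.6 rad/s
τ = P_out/ω = 2552/367.6 = 6.94 N·m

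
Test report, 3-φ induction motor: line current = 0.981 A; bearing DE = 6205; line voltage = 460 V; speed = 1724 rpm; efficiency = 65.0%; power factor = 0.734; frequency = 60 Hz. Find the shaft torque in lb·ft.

1.52 lb·ft

P_in = √3·V·I·cosφ = 1.732 × 460 × 0.981 × 0.734 = 574 W
P_out = η·P_in = 0.65 × 574 = 373 W
n = 1724 rpm
ω = 2π×1724/60 = 180.5 rad/s
τ = P_out/ω = 373/180.5 = 2.066 N·m
In lb·ft: 2.066/1.356 = 1.52 lb·ft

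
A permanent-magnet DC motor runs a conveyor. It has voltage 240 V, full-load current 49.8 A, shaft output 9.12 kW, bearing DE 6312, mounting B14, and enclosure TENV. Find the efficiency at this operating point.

P_out = 9.12 kW = 9120 W
P_in = V·I = 240 × 49.8 = 11952 W
η = P_out / P_in = 9120 / 11952 = 0.763 = 76.3%

76.3 %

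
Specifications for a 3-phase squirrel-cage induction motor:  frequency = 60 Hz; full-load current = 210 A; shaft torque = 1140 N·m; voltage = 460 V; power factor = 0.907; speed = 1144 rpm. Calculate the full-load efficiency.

ω = 2π × 1144/60 = 119.8 rad/s; P_out = τω = 1140 × 119.8 = 136572 W
P_in = √3·V_L·I_L·cosφ = 1.732 × 460 × 210 × 0.907 = 151751 W
η = P_out / P_in = 136572 / 151751 = 0.900 = 90.0%

90.0 %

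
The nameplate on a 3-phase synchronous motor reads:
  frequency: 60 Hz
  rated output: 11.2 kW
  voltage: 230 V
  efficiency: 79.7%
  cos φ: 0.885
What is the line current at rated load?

P_out = 11.2 kW = 11200 W
P_in = P_out / η = 11200 / 0.797 = 14053 W
I_L = P_in / (√3·V_L·cosφ) = 14053 / (1.732 × 230 × 0.885) = 39.9 A

39.9 A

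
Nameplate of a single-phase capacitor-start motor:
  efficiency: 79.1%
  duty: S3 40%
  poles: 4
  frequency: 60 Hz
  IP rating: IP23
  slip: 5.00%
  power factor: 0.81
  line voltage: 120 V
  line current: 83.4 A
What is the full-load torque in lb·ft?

P_in = V·I·cosφ = 120 × 83.4 × 0.81 = 8106 W
P_out = η·P_in = 0.791 × 8106 = 6412 W
n_s = 120×60/4 = 1800 rpm; n = 1800×(1−0.05) = 1710 rpm
ω = 2π×1710/60 = 179.1 rad/s
τ = P_out/ω = 6412/179.1 = 35.8 N·m
In lb·ft: 35.8/1.356 = 26.4 lb·ft

26.4 lb·ft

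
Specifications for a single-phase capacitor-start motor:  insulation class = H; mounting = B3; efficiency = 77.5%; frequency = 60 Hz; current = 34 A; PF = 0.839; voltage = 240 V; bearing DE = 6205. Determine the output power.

P_in = V·I·cosφ = 240 × 34 × 0.839 = 6846 W
P_out = η·P_in = 0.775 × 6846 = 5306 W

5.31 kW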